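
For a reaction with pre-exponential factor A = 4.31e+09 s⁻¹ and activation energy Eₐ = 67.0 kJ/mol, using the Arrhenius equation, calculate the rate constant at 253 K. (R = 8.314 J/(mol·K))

6.33e-05 s⁻¹

Step 1: Use the Arrhenius equation: k = A × exp(-Eₐ/RT)
Step 2: Convert Eₐ to J/mol: 67.0 kJ/mol = 67000 J/mol
Step 3: Calculate the exponent: -Eₐ/(RT) = -67000/(8.314 × 253) = -31.85255
Step 4: k = 4.31e+09 × exp(-31.85255)
Step 5: k = 4.31e+09 × 1.46762e-14 = 6.3254e-05 s⁻¹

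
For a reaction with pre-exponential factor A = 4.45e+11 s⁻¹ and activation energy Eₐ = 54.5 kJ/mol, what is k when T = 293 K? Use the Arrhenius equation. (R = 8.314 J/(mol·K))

8.55e+01 s⁻¹

Step 1: Use the Arrhenius equation: k = A × exp(-Eₐ/RT)
Step 2: Convert Eₐ to J/mol: 54.5 kJ/mol = 54500 J/mol
Step 3: Calculate the exponent: -Eₐ/(RT) = -54500/(8.314 × 293) = -22.37272
Step 4: k = 4.45e+11 × exp(-22.37272)
Step 5: k = 4.45e+11 × 1.92155e-10 = 8.5509e+01 s⁻¹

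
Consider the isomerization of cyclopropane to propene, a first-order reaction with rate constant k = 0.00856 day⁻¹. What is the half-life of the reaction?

80.98 day

Step 1: For a first-order reaction, t₁/₂ = ln(2)/k
Step 2: t₁/₂ = ln(2)/0.00856
Step 3: t₁/₂ = 0.6931/0.00856 = 80.98 day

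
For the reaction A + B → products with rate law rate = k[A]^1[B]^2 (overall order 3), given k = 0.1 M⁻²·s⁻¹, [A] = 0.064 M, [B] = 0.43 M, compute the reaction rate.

0.001183 M/s

Step 1: The rate law is rate = k[A]^1[B]^2, overall order = 1+2 = 3
Step 2: Substitute values: rate = 0.1 × (0.064)^1 × (0.43)^2
Step 3: rate = 0.1 × 0.064 × 0.1849 = 0.00118336 M/s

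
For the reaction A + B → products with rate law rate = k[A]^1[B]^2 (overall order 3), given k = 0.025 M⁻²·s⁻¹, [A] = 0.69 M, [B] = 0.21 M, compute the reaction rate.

0.0007607 M/s

Step 1: The rate law is rate = k[A]^1[B]^2, overall order = 1+2 = 3
Step 2: Substitute values: rate = 0.025 × (0.69)^1 × (0.21)^2
Step 3: rate = 0.025 × 0.69 × 0.0441 = 0.000760725 M/s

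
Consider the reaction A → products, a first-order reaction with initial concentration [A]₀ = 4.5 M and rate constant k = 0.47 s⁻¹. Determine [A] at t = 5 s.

0.4292 M

Step 1: For a first-order reaction: [A] = [A]₀ × e^(-kt)
Step 2: [A] = 4.5 × e^(-0.47 × 5)
Step 3: [A] = 4.5 × e^(-2.35)
Step 4: [A] = 4.5 × 0.0953692 = 0.4292 M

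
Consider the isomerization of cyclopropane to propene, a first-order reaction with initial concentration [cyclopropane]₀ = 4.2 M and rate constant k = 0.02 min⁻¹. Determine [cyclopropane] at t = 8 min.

3.579 M

Step 1: For a first-order reaction: [cyclopropane] = [cyclopropane]₀ × e^(-kt)
Step 2: [cyclopropane] = 4.2 × e^(-0.02 × 8)
Step 3: [cyclopropane] = 4.2 × e^(-0.16)
Step 4: [cyclopropane] = 4.2 × 0.852144 = 3.579 M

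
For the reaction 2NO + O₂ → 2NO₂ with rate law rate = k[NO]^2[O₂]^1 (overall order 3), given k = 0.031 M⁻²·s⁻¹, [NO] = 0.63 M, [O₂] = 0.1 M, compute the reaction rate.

0.00123 M/s

Step 1: The rate law is rate = k[NO]^2[O₂]^1, overall order = 2+1 = 3
Step 2: Substitute values: rate = 0.031 × (0.63)^2 × (0.1)^1
Step 3: rate = 0.031 × 0.3969 × 0.1 = 0.00123039 M/s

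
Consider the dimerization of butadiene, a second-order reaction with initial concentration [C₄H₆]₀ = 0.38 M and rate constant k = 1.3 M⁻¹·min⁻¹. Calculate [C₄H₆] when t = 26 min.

0.02745 M

Step 1: For a second-order reaction: 1/[C₄H₆] = 1/[C₄H₆]₀ + kt
Step 2: 1/[C₄H₆] = 1/0.38 + 1.3 × 26
Step 3: 1/[C₄H₆] = 2.632 + 33.8 = 36.43
Step 4: [C₄H₆] = 1/36.43 = 0.02745 M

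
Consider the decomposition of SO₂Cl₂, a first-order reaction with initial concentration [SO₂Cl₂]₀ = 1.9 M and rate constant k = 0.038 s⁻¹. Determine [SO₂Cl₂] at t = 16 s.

1.034 M

Step 1: For a first-order reaction: [SO₂Cl₂] = [SO₂Cl₂]₀ × e^(-kt)
Step 2: [SO₂Cl₂] = 1.9 × e^(-0.038 × 16)
Step 3: [SO₂Cl₂] = 1.9 × e^(-0.608)
Step 4: [SO₂Cl₂] = 1.9 × 0.544439 = 1.034 M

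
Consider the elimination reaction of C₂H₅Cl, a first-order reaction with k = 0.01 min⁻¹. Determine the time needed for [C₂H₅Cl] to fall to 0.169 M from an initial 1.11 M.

188.2 min

Step 1: For first-order: t = ln([C₂H₅Cl]₀/[C₂H₅Cl])/k
Step 2: t = ln(1.11/0.169)/0.01
Step 3: t = ln(6.568)/0.01
Step 4: t = 1.882/0.01 = 188.2 min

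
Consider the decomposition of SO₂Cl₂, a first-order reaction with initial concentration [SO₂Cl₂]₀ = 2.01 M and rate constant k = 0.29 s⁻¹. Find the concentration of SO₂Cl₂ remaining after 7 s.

0.264 M

Step 1: For a first-order reaction: [SO₂Cl₂] = [SO₂Cl₂]₀ × e^(-kt)
Step 2: [SO₂Cl₂] = 2.01 × e^(-0.29 × 7)
Step 3: [SO₂Cl₂] = 2.01 × e^(-2.03)
Step 4: [SO₂Cl₂] = 2.01 × 0.131336 = 0.264 M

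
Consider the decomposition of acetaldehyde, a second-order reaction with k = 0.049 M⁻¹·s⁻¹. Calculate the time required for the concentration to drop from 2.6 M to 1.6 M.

4.906 s

Step 1: For second-order: t = (1/[CH₃CHO] - 1/[CH₃CHO]₀)/k
Step 2: t = (1/1.6 - 1/2.6)/0.049
Step 3: t = (0.625 - 0.3846)/0.049
Step 4: t = 0.2404/0.049 = 4.906 s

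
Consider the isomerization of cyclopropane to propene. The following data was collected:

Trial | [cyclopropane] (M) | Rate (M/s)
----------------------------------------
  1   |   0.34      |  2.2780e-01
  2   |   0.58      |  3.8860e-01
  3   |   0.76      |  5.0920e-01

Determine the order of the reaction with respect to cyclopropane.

first order (1)

Step 1: Compare trials to find order n where rate₂/rate₁ = ([cyclopropane]₂/[cyclopropane]₁)^n
Step 2: rate₂/rate₁ = 3.8860e-01/2.2780e-01 = 1.706
Step 3: [cyclopropane]₂/[cyclopropane]₁ = 0.58/0.34 = 1.706
Step 4: n = ln(1.706)/ln(1.706) = 1.00 ≈ 1
Step 5: The reaction is first order in cyclopropane.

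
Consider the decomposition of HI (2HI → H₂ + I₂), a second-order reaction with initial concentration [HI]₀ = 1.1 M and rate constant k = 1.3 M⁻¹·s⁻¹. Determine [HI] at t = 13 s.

0.05615 M

Step 1: For a second-order reaction: 1/[HI] = 1/[HI]₀ + kt
Step 2: 1/[HI] = 1/1.1 + 1.3 × 13
Step 3: 1/[HI] = 0.9091 + 16.9 = 17.81
Step 4: [HI] = 1/17.81 = 0.05615 M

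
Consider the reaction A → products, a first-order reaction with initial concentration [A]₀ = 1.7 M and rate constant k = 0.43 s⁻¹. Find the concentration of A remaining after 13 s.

0.00635 M

Step 1: For a first-order reaction: [A] = [A]₀ × e^(-kt)
Step 2: [A] = 1.7 × e^(-0.43 × 13)
Step 3: [A] = 1.7 × e^(-5.59)
Step 4: [A] = 1.7 × 0.00373503 = 0.00635 M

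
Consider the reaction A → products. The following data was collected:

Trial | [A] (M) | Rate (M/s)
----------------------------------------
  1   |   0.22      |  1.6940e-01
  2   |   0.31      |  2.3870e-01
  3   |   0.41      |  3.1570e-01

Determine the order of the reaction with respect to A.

first order (1)

Step 1: Compare trials to find order n where rate₂/rate₁ = ([A]₂/[A]₁)^n
Step 2: rate₂/rate₁ = 2.3870e-01/1.6940e-01 = 1.409
Step 3: [A]₂/[A]₁ = 0.31/0.22 = 1.409
Step 4: n = ln(1.409)/ln(1.409) = 1.00 ≈ 1
Step 5: The reaction is first order in A.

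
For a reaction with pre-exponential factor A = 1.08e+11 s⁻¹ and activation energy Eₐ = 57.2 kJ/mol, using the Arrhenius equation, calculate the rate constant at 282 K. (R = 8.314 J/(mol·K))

2.74e+00 s⁻¹

Step 1: Use the Arrhenius equation: k = A × exp(-Eₐ/RT)
Step 2: Convert Eₐ to J/mol: 57.2 kJ/mol = 57200 J/mol
Step 3: Calculate the exponent: -Eₐ/(RT) = -57200/(8.314 × 282) = -24.39703
Step 4: k = 1.08e+11 × exp(-24.39703)
Step 5: k = 1.08e+11 × 2.53808e-11 = 2.7411e+00 s⁻¹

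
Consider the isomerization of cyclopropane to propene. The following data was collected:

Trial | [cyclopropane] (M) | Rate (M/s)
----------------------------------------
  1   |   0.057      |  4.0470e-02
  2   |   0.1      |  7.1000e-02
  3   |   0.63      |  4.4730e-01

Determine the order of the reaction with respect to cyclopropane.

first order (1)

Step 1: Compare trials to find order n where rate₂/rate₁ = ([cyclopropane]₂/[cyclopropane]₁)^n
Step 2: rate₂/rate₁ = 7.1000e-02/4.0470e-02 = 1.754
Step 3: [cyclopropane]₂/[cyclopropane]₁ = 0.1/0.057 = 1.754
Step 4: n = ln(1.754)/ln(1.754) = 1.00 ≈ 1
Step 5: The reaction is first order in cyclopropane.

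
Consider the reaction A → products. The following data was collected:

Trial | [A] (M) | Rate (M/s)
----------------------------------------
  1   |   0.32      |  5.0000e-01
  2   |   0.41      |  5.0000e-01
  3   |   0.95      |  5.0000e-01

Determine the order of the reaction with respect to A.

zeroth order (0)

Step 1: Compare trials - when concentration changes, rate stays constant.
Step 2: rate₂/rate₁ = 5.0000e-01/5.0000e-01 = 1
Step 3: [A]₂/[A]₁ = 0.41/0.32 = 1.281
Step 4: Since rate ratio ≈ (conc ratio)^0, the reaction is zeroth order.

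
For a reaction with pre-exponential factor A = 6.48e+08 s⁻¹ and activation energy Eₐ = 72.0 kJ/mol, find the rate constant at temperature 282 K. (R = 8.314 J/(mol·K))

2.98e-05 s⁻¹

Step 1: Use the Arrhenius equation: k = A × exp(-Eₐ/RT)
Step 2: Convert Eₐ to J/mol: 72.0 kJ/mol = 72000 J/mol
Step 3: Calculate the exponent: -Eₐ/(RT) = -72000/(8.314 × 282) = -30.70954
Step 4: k = 6.48e+08 × exp(-30.70954)
Step 5: k = 6.48e+08 × 4.60274e-14 = 2.9826e-05 s⁻¹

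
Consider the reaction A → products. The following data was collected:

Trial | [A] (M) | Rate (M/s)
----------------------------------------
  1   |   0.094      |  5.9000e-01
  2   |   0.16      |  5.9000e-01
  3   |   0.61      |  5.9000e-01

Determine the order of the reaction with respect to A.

zeroth order (0)

Step 1: Compare trials - when concentration changes, rate stays constant.
Step 2: rate₂/rate₁ = 5.9000e-01/5.9000e-01 = 1
Step 3: [A]₂/[A]₁ = 0.16/0.094 = 1.702
Step 4: Since rate ratio ≈ (conc ratio)^0, the reaction is zeroth order.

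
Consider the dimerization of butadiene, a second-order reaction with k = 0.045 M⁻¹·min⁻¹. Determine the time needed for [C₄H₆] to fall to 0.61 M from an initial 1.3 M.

19.34 min

Step 1: For second-order: t = (1/[C₄H₆] - 1/[C₄H₆]₀)/k
Step 2: t = (1/0.61 - 1/1.3)/0.045
Step 3: t = (1.639 - 0.7692)/0.045
Step 4: t = 0.8701/0.045 = 19.34 min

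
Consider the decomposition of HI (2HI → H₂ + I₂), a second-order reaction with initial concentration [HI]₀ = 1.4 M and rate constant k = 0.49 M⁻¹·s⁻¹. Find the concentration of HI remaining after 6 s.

0.2737 M

Step 1: For a second-order reaction: 1/[HI] = 1/[HI]₀ + kt
Step 2: 1/[HI] = 1/1.4 + 0.49 × 6
Step 3: 1/[HI] = 0.7143 + 2.94 = 3.654
Step 4: [HI] = 1/3.654 = 0.2737 M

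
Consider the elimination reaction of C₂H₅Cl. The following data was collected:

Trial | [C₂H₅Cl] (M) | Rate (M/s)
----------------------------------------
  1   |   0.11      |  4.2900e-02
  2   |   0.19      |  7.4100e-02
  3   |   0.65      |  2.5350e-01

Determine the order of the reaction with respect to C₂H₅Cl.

first order (1)

Step 1: Compare trials to find order n where rate₂/rate₁ = ([C₂H₅Cl]₂/[C₂H₅Cl]₁)^n
Step 2: rate₂/rate₁ = 7.4100e-02/4.2900e-02 = 1.727
Step 3: [C₂H₅Cl]₂/[C₂H₅Cl]₁ = 0.19/0.11 = 1.727
Step 4: n = ln(1.727)/ln(1.727) = 1.00 ≈ 1
Step 5: The reaction is first order in C₂H₅Cl.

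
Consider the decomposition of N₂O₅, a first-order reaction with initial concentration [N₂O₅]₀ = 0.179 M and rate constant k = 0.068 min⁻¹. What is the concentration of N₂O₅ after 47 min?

0.007326 M

Step 1: For a first-order reaction: [N₂O₅] = [N₂O₅]₀ × e^(-kt)
Step 2: [N₂O₅] = 0.179 × e^(-0.068 × 47)
Step 3: [N₂O₅] = 0.179 × e^(-3.196)
Step 4: [N₂O₅] = 0.179 × 0.0409256 = 0.007326 M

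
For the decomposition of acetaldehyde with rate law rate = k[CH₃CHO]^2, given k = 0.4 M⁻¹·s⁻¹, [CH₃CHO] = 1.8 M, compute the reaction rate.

1.296 M/s

Step 1: Identify the rate law: rate = k[CH₃CHO]^2
Step 2: Substitute values: rate = 0.4 × (1.8)^2
Step 3: Calculate: rate = 0.4 × 3.24 = 1.296 M/s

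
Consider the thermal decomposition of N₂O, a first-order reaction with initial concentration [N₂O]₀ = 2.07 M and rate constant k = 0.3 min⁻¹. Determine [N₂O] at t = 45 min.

2.838e-06 M

Step 1: For a first-order reaction: [N₂O] = [N₂O]₀ × e^(-kt)
Step 2: [N₂O] = 2.07 × e^(-0.3 × 45)
Step 3: [N₂O] = 2.07 × e^(-13.5)
Step 4: [N₂O] = 2.07 × 1.37096e-06 = 2.838e-06 M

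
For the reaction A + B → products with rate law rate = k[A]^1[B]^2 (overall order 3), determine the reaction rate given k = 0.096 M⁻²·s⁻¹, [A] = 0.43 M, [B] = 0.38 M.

0.005961 M/s

Step 1: The rate law is rate = k[A]^1[B]^2, overall order = 1+2 = 3
Step 2: Substitute values: rate = 0.096 × (0.43)^1 × (0.38)^2
Step 3: rate = 0.096 × 0.43 × 0.1444 = 0.00596083 M/s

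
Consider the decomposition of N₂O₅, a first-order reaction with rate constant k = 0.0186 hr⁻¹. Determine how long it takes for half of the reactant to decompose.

37.27 hr

Step 1: For a first-order reaction, t₁/₂ = ln(2)/k
Step 2: t₁/₂ = ln(2)/0.0186
Step 3: t₁/₂ = 0.6931/0.0186 = 37.27 hr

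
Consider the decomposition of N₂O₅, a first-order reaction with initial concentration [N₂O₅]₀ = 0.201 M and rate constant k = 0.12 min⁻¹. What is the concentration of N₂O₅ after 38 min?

0.002103 M

Step 1: For a first-order reaction: [N₂O₅] = [N₂O₅]₀ × e^(-kt)
Step 2: [N₂O₅] = 0.201 × e^(-0.12 × 38)
Step 3: [N₂O₅] = 0.201 × e^(-4.56)
Step 4: [N₂O₅] = 0.201 × 0.0104621 = 0.002103 M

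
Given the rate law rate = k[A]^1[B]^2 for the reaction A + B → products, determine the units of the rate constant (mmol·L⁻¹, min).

(mmol·L⁻¹)⁻²·min⁻¹

Step 1: Overall order = 1 + 2 = 3.
Step 2: rate has units mmol·L⁻¹·min⁻¹; [A]^1[B]^2 has units (mmol·L⁻¹)^3.
Step 3: k = rate/([A]^1[B]^2), so units of k = (mmol·L⁻¹)^(1-3)·min⁻¹ = (mmol·L⁻¹)⁻²·min⁻¹.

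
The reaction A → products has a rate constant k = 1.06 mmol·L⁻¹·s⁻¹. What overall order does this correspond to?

zeroth order (0)

Step 1: The units of k for an nth-order reaction are (concentration)^(1-n)·(time)⁻¹.
Step 2: Here k has units mmol·L⁻¹·s⁻¹, so the concentration exponent is 1.
Step 3: 1 - n = 1 ⇒ n = 0. The reaction is zeroth order.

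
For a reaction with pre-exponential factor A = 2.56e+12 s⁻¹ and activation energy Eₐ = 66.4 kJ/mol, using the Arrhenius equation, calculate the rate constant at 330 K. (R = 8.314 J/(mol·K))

7.90e+01 s⁻¹

Step 1: Use the Arrhenius equation: k = A × exp(-Eₐ/RT)
Step 2: Convert Eₐ to J/mol: 66.4 kJ/mol = 66400 J/mol
Step 3: Calculate the exponent: -Eₐ/(RT) = -66400/(8.314 × 330) = -24.20160
Step 4: k = 2.56e+12 × exp(-24.20160)
Step 5: k = 2.56e+12 × 3.08588e-11 = 7.8999e+01 s⁻¹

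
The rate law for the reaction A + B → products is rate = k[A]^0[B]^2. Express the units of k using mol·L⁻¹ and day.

(mol·L⁻¹)⁻¹·day⁻¹

Step 1: Overall order = 0 + 2 = 2.
Step 2: rate has units mol·L⁻¹·day⁻¹; [A]^0[B]^2 has units (mol·L⁻¹)^2.
Step 3: k = rate/([A]^0[B]^2), so units of k = (mol·L⁻¹)^(1-2)·day⁻¹ = (mol·L⁻¹)⁻¹·day⁻¹.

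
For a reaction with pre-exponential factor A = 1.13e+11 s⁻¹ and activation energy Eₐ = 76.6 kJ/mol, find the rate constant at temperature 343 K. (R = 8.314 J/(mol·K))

2.44e-01 s⁻¹

Step 1: Use the Arrhenius equation: k = A × exp(-Eₐ/RT)
Step 2: Convert Eₐ to J/mol: 76.6 kJ/mol = 76600 J/mol
Step 3: Calculate the exponent: -Eₐ/(RT) = -76600/(8.314 × 343) = -26.86115
Step 4: k = 1.13e+11 × exp(-26.86115)
Step 5: k = 1.13e+11 × 2.15949e-12 = 2.4402e-01 s⁻¹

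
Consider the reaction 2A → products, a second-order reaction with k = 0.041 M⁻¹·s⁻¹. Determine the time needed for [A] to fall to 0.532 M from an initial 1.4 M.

28.42 s

Step 1: For second-order: t = (1/[A] - 1/[A]₀)/k
Step 2: t = (1/0.532 - 1/1.4)/0.041
Step 3: t = (1.88 - 0.7143)/0.041
Step 4: t = 1.165/0.041 = 28.42 s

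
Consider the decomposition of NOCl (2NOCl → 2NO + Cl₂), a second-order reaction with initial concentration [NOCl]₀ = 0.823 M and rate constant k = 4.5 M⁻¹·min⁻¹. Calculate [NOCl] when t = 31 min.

0.007107 M

Step 1: For a second-order reaction: 1/[NOCl] = 1/[NOCl]₀ + kt
Step 2: 1/[NOCl] = 1/0.823 + 4.5 × 31
Step 3: 1/[NOCl] = 1.215 + 139.5 = 140.7
Step 4: [NOCl] = 1/140.7 = 0.007107 M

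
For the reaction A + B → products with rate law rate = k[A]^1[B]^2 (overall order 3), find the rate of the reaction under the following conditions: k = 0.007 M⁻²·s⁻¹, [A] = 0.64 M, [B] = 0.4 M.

0.0007168 M/s

Step 1: The rate law is rate = k[A]^1[B]^2, overall order = 1+2 = 3
Step 2: Substitute values: rate = 0.007 × (0.64)^1 × (0.4)^2
Step 3: rate = 0.007 × 0.64 × 0.16 = 0.0007168 M/s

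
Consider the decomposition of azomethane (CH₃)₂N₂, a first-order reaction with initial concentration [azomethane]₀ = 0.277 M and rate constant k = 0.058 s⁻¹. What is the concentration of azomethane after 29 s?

0.05152 M

Step 1: For a first-order reaction: [azomethane] = [azomethane]₀ × e^(-kt)
Step 2: [azomethane] = 0.277 × e^(-0.058 × 29)
Step 3: [azomethane] = 0.277 × e^(-1.682)
Step 4: [azomethane] = 0.277 × 0.186002 = 0.05152 M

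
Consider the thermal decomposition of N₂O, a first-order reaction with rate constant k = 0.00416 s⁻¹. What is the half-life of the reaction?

166.6 s

Step 1: For a first-order reaction, t₁/₂ = ln(2)/k
Step 2: t₁/₂ = ln(2)/0.00416
Step 3: t₁/₂ = 0.6931/0.00416 = 166.6 s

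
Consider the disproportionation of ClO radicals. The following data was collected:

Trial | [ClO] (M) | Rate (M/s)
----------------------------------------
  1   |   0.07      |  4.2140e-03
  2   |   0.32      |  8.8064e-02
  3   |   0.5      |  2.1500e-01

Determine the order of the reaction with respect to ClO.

second order (2)

Step 1: Compare trials to find order n where rate₂/rate₁ = ([ClO]₂/[ClO]₁)^n
Step 2: rate₂/rate₁ = 8.8064e-02/4.2140e-03 = 20.9
Step 3: [ClO]₂/[ClO]₁ = 0.32/0.07 = 4.571
Step 4: n = ln(20.9)/ln(4.571) = 2.00 ≈ 2
Step 5: The reaction is second order in ClO.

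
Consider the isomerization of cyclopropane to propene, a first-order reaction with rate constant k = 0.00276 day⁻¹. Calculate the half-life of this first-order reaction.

251.1 day

Step 1: For a first-order reaction, t₁/₂ = ln(2)/k
Step 2: t₁/₂ = ln(2)/0.00276
Step 3: t₁/₂ = 0.6931/0.00276 = 251.1 day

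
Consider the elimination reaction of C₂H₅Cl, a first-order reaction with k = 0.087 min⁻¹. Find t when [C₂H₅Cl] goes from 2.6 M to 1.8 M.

4.227 min

Step 1: For first-order: t = ln([C₂H₅Cl]₀/[C₂H₅Cl])/k
Step 2: t = ln(2.6/1.8)/0.087
Step 3: t = ln(1.444)/0.087
Step 4: t = 0.3677/0.087 = 4.227 min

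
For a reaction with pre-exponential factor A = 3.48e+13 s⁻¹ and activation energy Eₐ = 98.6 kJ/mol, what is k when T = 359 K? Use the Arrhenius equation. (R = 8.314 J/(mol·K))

1.57e-01 s⁻¹

Step 1: Use the Arrhenius equation: k = A × exp(-Eₐ/RT)
Step 2: Convert Eₐ to J/mol: 98.6 kJ/mol = 98600 J/mol
Step 3: Calculate the exponent: -Eₐ/(RT) = -98600/(8.314 × 359) = -33.03486
Step 4: k = 3.48e+13 × exp(-33.03486)
Step 5: k = 3.48e+13 × 4.49928e-15 = 1.5657e-01 s⁻¹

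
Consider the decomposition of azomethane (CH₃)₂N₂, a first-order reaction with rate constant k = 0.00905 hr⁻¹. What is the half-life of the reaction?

76.59 hr

Step 1: For a first-order reaction, t₁/₂ = ln(2)/k
Step 2: t₁/₂ = ln(2)/0.00905
Step 3: t₁/₂ = 0.6931/0.00905 = 76.59 hr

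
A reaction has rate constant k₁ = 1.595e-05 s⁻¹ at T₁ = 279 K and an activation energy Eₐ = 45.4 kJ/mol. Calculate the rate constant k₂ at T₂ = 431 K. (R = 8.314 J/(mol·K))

1.587e-02 s⁻¹

Step 1: Use the two-temperature Arrhenius form: ln(k₂/k₁) = -Eₐ/R × (1/T₂ - 1/T₁)
Step 2: Convert Eₐ to J/mol: 45.4 kJ/mol = 45400 J/mol
Step 3: 1/T₂ - 1/T₁ = 1/431 - 1/279 = -1.264044e-03 K⁻¹
Step 4: ln(k₂/k₁) = -45400/8.314 × -1.264044e-03 = 6.90253
Step 5: k₂ = k₁ × exp(6.90253) = 1.595e-05 × 9.94788e+02 = 1.587e-02 s⁻¹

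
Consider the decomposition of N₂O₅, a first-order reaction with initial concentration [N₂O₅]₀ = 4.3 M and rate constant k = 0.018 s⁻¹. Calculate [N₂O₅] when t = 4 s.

4.001 M

Step 1: For a first-order reaction: [N₂O₅] = [N₂O₅]₀ × e^(-kt)
Step 2: [N₂O₅] = 4.3 × e^(-0.018 × 4)
Step 3: [N₂O₅] = 4.3 × e^(-0.072)
Step 4: [N₂O₅] = 4.3 × 0.930531 = 4.001 M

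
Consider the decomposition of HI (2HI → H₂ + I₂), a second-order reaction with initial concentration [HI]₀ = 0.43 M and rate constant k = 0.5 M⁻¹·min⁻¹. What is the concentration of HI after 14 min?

0.1072 M

Step 1: For a second-order reaction: 1/[HI] = 1/[HI]₀ + kt
Step 2: 1/[HI] = 1/0.43 + 0.5 × 14
Step 3: 1/[HI] = 2.326 + 7 = 9.326
Step 4: [HI] = 1/9.326 = 0.1072 M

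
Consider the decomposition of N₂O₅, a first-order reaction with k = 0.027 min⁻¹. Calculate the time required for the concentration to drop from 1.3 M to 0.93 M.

12.4 min

Step 1: For first-order: t = ln([N₂O₅]₀/[N₂O₅])/k
Step 2: t = ln(1.3/0.93)/0.027
Step 3: t = ln(1.398)/0.027
Step 4: t = 0.3349/0.027 = 12.4 min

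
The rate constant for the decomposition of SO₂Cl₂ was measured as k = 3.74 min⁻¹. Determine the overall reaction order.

first order (1)

Step 1: The units of k for an nth-order reaction are (concentration)^(1-n)·(time)⁻¹.
Step 2: Here k has units min⁻¹, so the concentration exponent is 0.
Step 3: 1 - n = 0 ⇒ n = 1. The reaction is first order.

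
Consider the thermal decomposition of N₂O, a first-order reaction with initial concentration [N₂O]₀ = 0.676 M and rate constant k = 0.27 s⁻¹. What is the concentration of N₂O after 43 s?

6.135e-06 M

Step 1: For a first-order reaction: [N₂O] = [N₂O]₀ × e^(-kt)
Step 2: [N₂O] = 0.676 × e^(-0.27 × 43)
Step 3: [N₂O] = 0.676 × e^(-11.61)
Step 4: [N₂O] = 0.676 × 9.07488e-06 = 6.135e-06 M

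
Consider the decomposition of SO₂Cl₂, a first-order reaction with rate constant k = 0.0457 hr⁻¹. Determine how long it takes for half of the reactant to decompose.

15.17 hr

Step 1: For a first-order reaction, t₁/₂ = ln(2)/k
Step 2: t₁/₂ = ln(2)/0.0457
Step 3: t₁/₂ = 0.6931/0.0457 = 15.17 hr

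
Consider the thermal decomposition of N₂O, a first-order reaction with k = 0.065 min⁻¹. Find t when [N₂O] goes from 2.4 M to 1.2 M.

10.66 min

Step 1: For first-order: t = ln([N₂O]₀/[N₂O])/k
Step 2: t = ln(2.4/1.2)/0.065
Step 3: t = ln(2)/0.065
Step 4: t = 0.6931/0.065 = 10.66 min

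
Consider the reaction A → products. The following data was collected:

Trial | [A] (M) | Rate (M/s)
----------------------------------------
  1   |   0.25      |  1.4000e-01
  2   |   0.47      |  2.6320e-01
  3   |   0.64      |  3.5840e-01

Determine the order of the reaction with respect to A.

first order (1)

Step 1: Compare trials to find order n where rate₂/rate₁ = ([A]₂/[A]₁)^n
Step 2: rate₂/rate₁ = 2.6320e-01/1.4000e-01 = 1.88
Step 3: [A]₂/[A]₁ = 0.47/0.25 = 1.88
Step 4: n = ln(1.88)/ln(1.88) = 1.00 ≈ 1
Step 5: The reaction is first order in A.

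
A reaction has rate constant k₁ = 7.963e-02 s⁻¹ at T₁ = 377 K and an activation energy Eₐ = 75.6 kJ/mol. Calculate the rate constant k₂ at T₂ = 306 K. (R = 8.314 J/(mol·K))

2.955e-04 s⁻¹

Step 1: Use the two-temperature Arrhenius form: ln(k₂/k₁) = -Eₐ/R × (1/T₂ - 1/T₁)
Step 2: Convert Eₐ to J/mol: 75.6 kJ/mol = 75600 J/mol
Step 3: 1/T₂ - 1/T₁ = 1/306 - 1/377 = 6.154540e-04 K⁻¹
Step 4: ln(k₂/k₁) = -75600/8.314 × 6.154540e-04 = -5.59638
Step 5: k₂ = k₁ × exp(-5.59638) = 7.963e-02 × 3.71127e-03 = 2.955e-04 s⁻¹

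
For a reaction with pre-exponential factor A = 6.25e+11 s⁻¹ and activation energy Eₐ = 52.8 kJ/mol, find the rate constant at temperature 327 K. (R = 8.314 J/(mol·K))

2.30e+03 s⁻¹

Step 1: Use the Arrhenius equation: k = A × exp(-Eₐ/RT)
Step 2: Convert Eₐ to J/mol: 52.8 kJ/mol = 52800 J/mol
Step 3: Calculate the exponent: -Eₐ/(RT) = -52800/(8.314 × 327) = -19.42120
Step 4: k = 6.25e+11 × exp(-19.42120)
Step 5: k = 6.25e+11 × 3.67688e-09 = 2.2980e+03 s⁻¹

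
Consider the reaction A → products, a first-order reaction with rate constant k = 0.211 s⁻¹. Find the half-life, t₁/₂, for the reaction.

3.285 s

Step 1: For a first-order reaction, t₁/₂ = ln(2)/k
Step 2: t₁/₂ = ln(2)/0.211
Step 3: t₁/₂ = 0.6931/0.211 = 3.285 s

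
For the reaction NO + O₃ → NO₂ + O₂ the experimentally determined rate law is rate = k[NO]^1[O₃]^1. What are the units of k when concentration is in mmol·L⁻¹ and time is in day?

(mmol·L⁻¹)⁻¹·day⁻¹

Step 1: Overall order = 1 + 1 = 2.
Step 2: rate has units mmol·L⁻¹·day⁻¹; [NO]^1[O₃]^1 has units (mmol·L⁻¹)^2.
Step 3: k = rate/([NO]^1[O₃]^1), so units of k = (mmol·L⁻¹)^(1-2)·day⁻¹ = (mmol·L⁻¹)⁻¹·day⁻¹.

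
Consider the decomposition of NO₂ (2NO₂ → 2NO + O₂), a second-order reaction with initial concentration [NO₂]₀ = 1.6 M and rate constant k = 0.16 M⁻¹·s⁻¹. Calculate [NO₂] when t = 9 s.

0.4843 M

Step 1: For a second-order reaction: 1/[NO₂] = 1/[NO₂]₀ + kt
Step 2: 1/[NO₂] = 1/1.6 + 0.16 × 9
Step 3: 1/[NO₂] = 0.625 + 1.44 = 2.065
Step 4: [NO₂] = 1/2.065 = 0.4843 M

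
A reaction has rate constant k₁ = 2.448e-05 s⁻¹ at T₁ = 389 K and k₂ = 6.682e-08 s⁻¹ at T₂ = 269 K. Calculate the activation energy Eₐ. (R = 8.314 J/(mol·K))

42.8 kJ/mol

Step 1: Use the two-temperature Arrhenius form: ln(k₂/k₁) = -Eₐ/R × (1/T₂ - 1/T₁)
Step 2: ln(k₂/k₁) = ln(6.682e-08/2.448e-05) = ln(0.00272958) = -5.90361
Step 3: 1/T₂ - 1/T₁ = 1/269 - 1/389 = 1.146778e-03 K⁻¹
Step 4: Eₐ = -R × ln(k₂/k₁) / (1/T₂ - 1/T₁) = -8.314 × -5.90361 / 1.146778e-03
Step 5: Eₐ = 4.2800e+04 J/mol = 42.8 kJ/mol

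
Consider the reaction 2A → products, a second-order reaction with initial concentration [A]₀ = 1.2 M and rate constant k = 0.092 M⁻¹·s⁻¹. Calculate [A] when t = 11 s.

0.5419 M

Step 1: For a second-order reaction: 1/[A] = 1/[A]₀ + kt
Step 2: 1/[A] = 1/1.2 + 0.092 × 11
Step 3: 1/[A] = 0.8333 + 1.012 = 1.845
Step 4: [A] = 1/1.845 = 0.5419 M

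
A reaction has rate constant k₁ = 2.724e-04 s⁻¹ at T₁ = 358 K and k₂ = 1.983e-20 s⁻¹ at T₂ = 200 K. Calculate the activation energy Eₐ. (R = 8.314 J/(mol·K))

140.0 kJ/mol

Step 1: Use the two-temperature Arrhenius form: ln(k₂/k₁) = -Eₐ/R × (1/T₂ - 1/T₁)
Step 2: ln(k₂/k₁) = ln(1.983e-20/2.724e-04) = ln(7.27974e-17) = -37.1589
Step 3: 1/T₂ - 1/T₁ = 1/200 - 1/358 = 2.206704e-03 K⁻¹
Step 4: Eₐ = -R × ln(k₂/k₁) / (1/T₂ - 1/T₁) = -8.314 × -37.1589 / 2.206704e-03
Step 5: Eₐ = 1.4000e+05 J/mol = 140.0 kJ/mol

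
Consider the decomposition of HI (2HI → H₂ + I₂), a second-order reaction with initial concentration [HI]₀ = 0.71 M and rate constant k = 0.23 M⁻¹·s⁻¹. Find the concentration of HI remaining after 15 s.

0.2058 M

Step 1: For a second-order reaction: 1/[HI] = 1/[HI]₀ + kt
Step 2: 1/[HI] = 1/0.71 + 0.23 × 15
Step 3: 1/[HI] = 1.408 + 3.45 = 4.858
Step 4: [HI] = 1/4.858 = 0.2058 M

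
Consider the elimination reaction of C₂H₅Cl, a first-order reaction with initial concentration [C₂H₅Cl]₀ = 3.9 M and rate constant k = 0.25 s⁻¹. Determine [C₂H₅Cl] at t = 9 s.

0.4111 M

Step 1: For a first-order reaction: [C₂H₅Cl] = [C₂H₅Cl]₀ × e^(-kt)
Step 2: [C₂H₅Cl] = 3.9 × e^(-0.25 × 9)
Step 3: [C₂H₅Cl] = 3.9 × e^(-2.25)
Step 4: [C₂H₅Cl] = 3.9 × 0.105399 = 0.4111 M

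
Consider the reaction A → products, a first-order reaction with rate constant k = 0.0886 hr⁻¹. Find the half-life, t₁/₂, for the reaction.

7.823 hr

Step 1: For a first-order reaction, t₁/₂ = ln(2)/k
Step 2: t₁/₂ = ln(2)/0.0886
Step 3: t₁/₂ = 0.6931/0.0886 = 7.823 hr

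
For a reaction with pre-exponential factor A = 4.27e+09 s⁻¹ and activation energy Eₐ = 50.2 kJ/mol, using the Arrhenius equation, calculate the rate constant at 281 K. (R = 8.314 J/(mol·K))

1.99e+00 s⁻¹

Step 1: Use the Arrhenius equation: k = A × exp(-Eₐ/RT)
Step 2: Convert Eₐ to J/mol: 50.2 kJ/mol = 50200 J/mol
Step 3: Calculate the exponent: -Eₐ/(RT) = -50200/(8.314 × 281) = -21.48757
Step 4: k = 4.27e+09 × exp(-21.48757)
Step 5: k = 4.27e+09 × 4.65658e-10 = 1.9884e+00 s⁻¹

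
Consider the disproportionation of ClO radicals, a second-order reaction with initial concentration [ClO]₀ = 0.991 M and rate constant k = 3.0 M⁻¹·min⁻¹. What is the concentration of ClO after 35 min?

0.009433 M

Step 1: For a second-order reaction: 1/[ClO] = 1/[ClO]₀ + kt
Step 2: 1/[ClO] = 1/0.991 + 3.0 × 35
Step 3: 1/[ClO] = 1.009 + 105 = 106
Step 4: [ClO] = 1/106 = 0.009433 M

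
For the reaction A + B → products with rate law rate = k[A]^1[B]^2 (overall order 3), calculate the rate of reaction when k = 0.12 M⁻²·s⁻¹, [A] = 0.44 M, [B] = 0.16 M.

0.001352 M/s

Step 1: The rate law is rate = k[A]^1[B]^2, overall order = 1+2 = 3
Step 2: Substitute values: rate = 0.12 × (0.44)^1 × (0.16)^2
Step 3: rate = 0.12 × 0.44 × 0.0256 = 0.00135168 M/s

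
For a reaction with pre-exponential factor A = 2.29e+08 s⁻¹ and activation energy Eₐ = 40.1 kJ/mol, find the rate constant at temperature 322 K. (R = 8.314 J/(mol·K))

7.15e+01 s⁻¹

Step 1: Use the Arrhenius equation: k = A × exp(-Eₐ/RT)
Step 2: Convert Eₐ to J/mol: 40.1 kJ/mol = 40100 J/mol
Step 3: Calculate the exponent: -Eₐ/(RT) = -40100/(8.314 × 322) = -14.97885
Step 4: k = 2.29e+08 × exp(-14.97885)
Step 5: k = 2.29e+08 × 3.12441e-07 = 7.1549e+01 s⁻¹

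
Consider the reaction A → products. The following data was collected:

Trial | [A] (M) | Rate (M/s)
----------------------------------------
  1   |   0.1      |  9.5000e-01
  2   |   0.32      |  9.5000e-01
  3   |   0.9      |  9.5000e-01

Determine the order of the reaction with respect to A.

zeroth order (0)

Step 1: Compare trials - when concentration changes, rate stays constant.
Step 2: rate₂/rate₁ = 9.5000e-01/9.5000e-01 = 1
Step 3: [A]₂/[A]₁ = 0.32/0.1 = 3.2
Step 4: Since rate ratio ≈ (conc ratio)^0, the reaction is zeroth order.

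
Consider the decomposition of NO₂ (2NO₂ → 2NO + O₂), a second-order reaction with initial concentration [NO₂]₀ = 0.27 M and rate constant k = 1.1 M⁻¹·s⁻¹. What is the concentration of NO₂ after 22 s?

0.03584 M

Step 1: For a second-order reaction: 1/[NO₂] = 1/[NO₂]₀ + kt
Step 2: 1/[NO₂] = 1/0.27 + 1.1 × 22
Step 3: 1/[NO₂] = 3.704 + 24.2 = 27.9
Step 4: [NO₂] = 1/27.9 = 0.03584 M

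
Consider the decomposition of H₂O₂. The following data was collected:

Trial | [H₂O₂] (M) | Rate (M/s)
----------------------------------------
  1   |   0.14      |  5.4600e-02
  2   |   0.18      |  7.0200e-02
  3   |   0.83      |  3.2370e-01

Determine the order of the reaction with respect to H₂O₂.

first order (1)

Step 1: Compare trials to find order n where rate₂/rate₁ = ([H₂O₂]₂/[H₂O₂]₁)^n
Step 2: rate₂/rate₁ = 7.0200e-02/5.4600e-02 = 1.286
Step 3: [H₂O₂]₂/[H₂O₂]₁ = 0.18/0.14 = 1.286
Step 4: n = ln(1.286)/ln(1.286) = 1.00 ≈ 1
Step 5: The reaction is first order in H₂O₂.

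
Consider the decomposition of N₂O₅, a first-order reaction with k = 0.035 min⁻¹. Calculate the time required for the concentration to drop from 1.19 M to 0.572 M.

20.93 min

Step 1: For first-order: t = ln([N₂O₅]₀/[N₂O₅])/k
Step 2: t = ln(1.19/0.572)/0.035
Step 3: t = ln(2.08)/0.035
Step 4: t = 0.7326/0.035 = 20.93 min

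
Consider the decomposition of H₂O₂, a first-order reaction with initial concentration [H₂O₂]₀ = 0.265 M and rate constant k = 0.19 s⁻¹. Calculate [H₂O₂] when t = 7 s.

0.07009 M

Step 1: For a first-order reaction: [H₂O₂] = [H₂O₂]₀ × e^(-kt)
Step 2: [H₂O₂] = 0.265 × e^(-0.19 × 7)
Step 3: [H₂O₂] = 0.265 × e^(-1.33)
Step 4: [H₂O₂] = 0.265 × 0.264477 = 0.07009 M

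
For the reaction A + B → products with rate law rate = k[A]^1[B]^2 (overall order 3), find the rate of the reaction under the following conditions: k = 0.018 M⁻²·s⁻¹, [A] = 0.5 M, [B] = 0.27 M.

0.0006561 M/s

Step 1: The rate law is rate = k[A]^1[B]^2, overall order = 1+2 = 3
Step 2: Substitute values: rate = 0.018 × (0.5)^1 × (0.27)^2
Step 3: rate = 0.018 × 0.5 × 0.0729 = 0.0006561 M/s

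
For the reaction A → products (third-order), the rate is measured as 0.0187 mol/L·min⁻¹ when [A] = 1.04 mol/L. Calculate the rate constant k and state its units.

0.01662 (mol/L)⁻²·min⁻¹

Step 1: rate = k[A]^3, so k = rate / [A]^3.
Step 2: k = 0.0187 / (1.04)^3 = 0.0187 / 1.125.
Step 3: k = 0.01662 (mol/L)⁻²·min⁻¹.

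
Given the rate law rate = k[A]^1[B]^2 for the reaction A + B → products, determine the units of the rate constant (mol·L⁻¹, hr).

(mol·L⁻¹)⁻²·hr⁻¹

Step 1: Overall order = 1 + 2 = 3.
Step 2: rate has units mol·L⁻¹·hr⁻¹; [A]^1[B]^2 has units (mol·L⁻¹)^3.
Step 3: k = rate/([A]^1[B]^2), so units of k = (mol·L⁻¹)^(1-3)·hr⁻¹ = (mol·L⁻¹)⁻²·hr⁻¹.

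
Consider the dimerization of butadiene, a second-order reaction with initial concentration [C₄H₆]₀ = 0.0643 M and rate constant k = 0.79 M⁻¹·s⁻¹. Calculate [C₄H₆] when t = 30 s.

0.02548 M

Step 1: For a second-order reaction: 1/[C₄H₆] = 1/[C₄H₆]₀ + kt
Step 2: 1/[C₄H₆] = 1/0.0643 + 0.79 × 30
Step 3: 1/[C₄H₆] = 15.55 + 23.7 = 39.25
Step 4: [C₄H₆] = 1/39.25 = 0.02548 M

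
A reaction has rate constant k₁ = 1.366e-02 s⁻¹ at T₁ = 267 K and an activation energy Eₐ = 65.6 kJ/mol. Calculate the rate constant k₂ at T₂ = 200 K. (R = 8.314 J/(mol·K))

6.855e-07 s⁻¹

Step 1: Use the two-temperature Arrhenius form: ln(k₂/k₁) = -Eₐ/R × (1/T₂ - 1/T₁)
Step 2: Convert Eₐ to J/mol: 65.6 kJ/mol = 65600 J/mol
Step 3: 1/T₂ - 1/T₁ = 1/200 - 1/267 = 1.254682e-03 K⁻¹
Step 4: ln(k₂/k₁) = -65600/8.314 × 1.254682e-03 = -9.89982
Step 5: k₂ = k₁ × exp(-9.89982) = 1.366e-02 × 5.01837e-05 = 6.855e-07 s⁻¹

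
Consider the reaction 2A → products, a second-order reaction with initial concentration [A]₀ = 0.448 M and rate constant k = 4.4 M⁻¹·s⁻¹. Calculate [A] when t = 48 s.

0.004685 M

Step 1: For a second-order reaction: 1/[A] = 1/[A]₀ + kt
Step 2: 1/[A] = 1/0.448 + 4.4 × 48
Step 3: 1/[A] = 2.232 + 211.2 = 213.4
Step 4: [A] = 1/213.4 = 0.004685 M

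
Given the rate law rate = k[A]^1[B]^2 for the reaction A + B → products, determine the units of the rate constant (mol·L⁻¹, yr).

(mol·L⁻¹)⁻²·yr⁻¹

Step 1: Overall order = 1 + 2 = 3.
Step 2: rate has units mol·L⁻¹·yr⁻¹; [A]^1[B]^2 has units (mol·L⁻¹)^3.
Step 3: k = rate/([A]^1[B]^2), so units of k = (mol·L⁻¹)^(1-3)·yr⁻¹ = (mol·L⁻¹)⁻²·yr⁻¹.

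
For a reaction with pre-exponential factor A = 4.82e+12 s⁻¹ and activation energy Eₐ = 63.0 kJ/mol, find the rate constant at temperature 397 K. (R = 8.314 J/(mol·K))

2.48e+04 s⁻¹

Step 1: Use the Arrhenius equation: k = A × exp(-Eₐ/RT)
Step 2: Convert Eₐ to J/mol: 63.0 kJ/mol = 63000 J/mol
Step 3: Calculate the exponent: -Eₐ/(RT) = -63000/(8.314 × 397) = -19.08710
Step 4: k = 4.82e+12 × exp(-19.08710)
Step 5: k = 4.82e+12 × 5.13544e-09 = 2.4753e+04 s⁻¹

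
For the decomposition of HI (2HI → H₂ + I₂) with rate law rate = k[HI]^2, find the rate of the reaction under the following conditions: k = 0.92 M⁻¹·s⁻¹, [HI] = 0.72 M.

0.4769 M/s

Step 1: Identify the rate law: rate = k[HI]^2
Step 2: Substitute values: rate = 0.92 × (0.72)^2
Step 3: Calculate: rate = 0.92 × 0.5184 = 0.476928 M/s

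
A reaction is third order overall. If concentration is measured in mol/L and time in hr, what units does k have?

(mol/L)⁻²·hr⁻¹

Step 1: For overall order n, rate = k × (concentration)^n.
Step 2: Rate has units mol/L·hr⁻¹; concentration term has units (mol/L)^3.
Step 3: k = rate / (concentration)^n, so units of k = (mol/L)^(1-3)·hr⁻¹ = (mol/L)⁻²·hr⁻¹.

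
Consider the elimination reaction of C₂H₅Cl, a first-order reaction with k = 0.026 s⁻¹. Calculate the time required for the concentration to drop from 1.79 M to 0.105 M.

109.1 s

Step 1: For first-order: t = ln([C₂H₅Cl]₀/[C₂H₅Cl])/k
Step 2: t = ln(1.79/0.105)/0.026
Step 3: t = ln(17.05)/0.026
Step 4: t = 2.836/0.026 = 109.1 s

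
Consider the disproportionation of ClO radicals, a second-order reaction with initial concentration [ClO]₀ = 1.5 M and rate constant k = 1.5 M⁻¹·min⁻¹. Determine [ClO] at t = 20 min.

0.03261 M

Step 1: For a second-order reaction: 1/[ClO] = 1/[ClO]₀ + kt
Step 2: 1/[ClO] = 1/1.5 + 1.5 × 20
Step 3: 1/[ClO] = 0.6667 + 30 = 30.67
Step 4: [ClO] = 1/30.67 = 0.03261 M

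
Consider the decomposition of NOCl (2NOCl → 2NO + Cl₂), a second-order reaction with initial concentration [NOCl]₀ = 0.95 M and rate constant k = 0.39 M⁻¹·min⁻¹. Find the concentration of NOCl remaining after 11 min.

0.1872 M

Step 1: For a second-order reaction: 1/[NOCl] = 1/[NOCl]₀ + kt
Step 2: 1/[NOCl] = 1/0.95 + 0.39 × 11
Step 3: 1/[NOCl] = 1.053 + 4.29 = 5.343
Step 4: [NOCl] = 1/5.343 = 0.1872 M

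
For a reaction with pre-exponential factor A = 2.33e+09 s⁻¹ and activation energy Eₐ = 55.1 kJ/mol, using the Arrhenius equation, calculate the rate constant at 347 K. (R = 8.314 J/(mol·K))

1.18e+01 s⁻¹

Step 1: Use the Arrhenius equation: k = A × exp(-Eₐ/RT)
Step 2: Convert Eₐ to J/mol: 55.1 kJ/mol = 55100 J/mol
Step 3: Calculate the exponent: -Eₐ/(RT) = -55100/(8.314 × 347) = -19.09906
Step 4: k = 2.33e+09 × exp(-19.09906)
Step 5: k = 2.33e+09 × 5.07439e-09 = 1.1823e+01 s⁻¹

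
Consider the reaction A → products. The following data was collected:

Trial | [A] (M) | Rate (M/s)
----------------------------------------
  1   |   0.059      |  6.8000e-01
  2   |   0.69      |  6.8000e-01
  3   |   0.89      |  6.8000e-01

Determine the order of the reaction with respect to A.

zeroth order (0)

Step 1: Compare trials - when concentration changes, rate stays constant.
Step 2: rate₂/rate₁ = 6.8000e-01/6.8000e-01 = 1
Step 3: [A]₂/[A]₁ = 0.69/0.059 = 11.69
Step 4: Since rate ratio ≈ (conc ratio)^0, the reaction is zeroth order.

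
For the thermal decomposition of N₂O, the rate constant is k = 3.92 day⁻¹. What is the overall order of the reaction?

first order (1)

Step 1: The units of k for an nth-order reaction are (concentration)^(1-n)·(time)⁻¹.
Step 2: Here k has units day⁻¹, so the concentration exponent is 0.
Step 3: 1 - n = 0 ⇒ n = 1. The reaction is first order.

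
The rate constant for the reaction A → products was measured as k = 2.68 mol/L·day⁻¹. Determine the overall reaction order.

zeroth order (0)

Step 1: The units of k for an nth-order reaction are (concentration)^(1-n)·(time)⁻¹.
Step 2: Here k has units mol/L·day⁻¹, so the concentration exponent is 1.
Step 3: 1 - n = 1 ⇒ n = 0. The reaction is zeroth order.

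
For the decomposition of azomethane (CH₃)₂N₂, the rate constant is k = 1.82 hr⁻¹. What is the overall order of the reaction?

first order (1)

Step 1: The units of k for an nth-order reaction are (concentration)^(1-n)·(time)⁻¹.
Step 2: Here k has units hr⁻¹, so the concentration exponent is 0.
Step 3: 1 - n = 0 ⇒ n = 1. The reaction is first order.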